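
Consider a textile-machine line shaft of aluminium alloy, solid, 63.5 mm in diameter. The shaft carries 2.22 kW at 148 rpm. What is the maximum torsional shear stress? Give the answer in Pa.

2.85e6 Pa

ω = 2π·148/60 = 15.50 rad/s, so T = P/ω = 2.22×10³ / 15.50 = 143.2 N·m.
J = πd⁴/32 = π(0.0635)⁴/32 = 1.596×10^-6 m⁴.
τ_max = T·r/J = 143.2 × 0.0318 / 1.596×10^-6 = 2.849×10^6 Pa.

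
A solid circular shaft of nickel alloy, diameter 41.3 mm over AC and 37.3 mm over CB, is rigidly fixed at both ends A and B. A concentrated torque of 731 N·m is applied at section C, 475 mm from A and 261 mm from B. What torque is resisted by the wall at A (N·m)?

Compatibility: T_A·a/J_AC = T_B·b/J_CB with T_A + T_B = T₀.
J_AC = 2.86×10^-7 m⁴, J_CB = 1.90×10^-7 m⁴, so T_A = T₀·(J_AC/a)/((J_AC/a)+(J_CB/b)) = 330.6 N·m, T_B = 400.4 N·m.

331 N·m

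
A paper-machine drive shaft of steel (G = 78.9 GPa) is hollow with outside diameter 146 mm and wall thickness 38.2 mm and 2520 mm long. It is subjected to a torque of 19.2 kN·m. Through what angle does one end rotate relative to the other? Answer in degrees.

J = π(d_o⁴ − d_i⁴)/32 = π(0.146⁴ − 0.0696⁴)/32 = 4.230×10^-5 m⁴.
θ = T·L/(G·J) = 19200 × 2.52 / (78.9×10⁹ × 4.230×10^-5) = 0.01450 rad.

0.831°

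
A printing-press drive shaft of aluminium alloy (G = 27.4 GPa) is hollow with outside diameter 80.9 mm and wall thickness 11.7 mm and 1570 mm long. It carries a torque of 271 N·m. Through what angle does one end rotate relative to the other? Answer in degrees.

J = π(d_o⁴ − d_i⁴)/32 = π(0.0809⁴ − 0.0575⁴)/32 = 3.132×10^-6 m⁴.
θ = T·L/(G·J) = 271.0 × 1.57 / (27.4×10⁹ × 3.132×10^-6) = 4.958×10^-3 rad.

0.284°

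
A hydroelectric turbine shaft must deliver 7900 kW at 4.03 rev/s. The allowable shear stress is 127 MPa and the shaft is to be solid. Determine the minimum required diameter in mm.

ω = 2π·4.03 = 25.32 rad/s, so T = P/ω = 7900×10³ / 25.32 = 312000 N·m.
For a solid shaft τ_max = 16T/(πd³), so d = (16T/(π τ_allow))^(1/3) = (16·312000/(π·1.27×10^8))^(1/3) = 0.2322 m.

232 mm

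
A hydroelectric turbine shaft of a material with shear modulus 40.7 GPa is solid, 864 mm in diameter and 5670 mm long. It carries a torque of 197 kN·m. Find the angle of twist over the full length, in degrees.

J = πd⁴/32 = π(0.864)⁴/32 = 0.05471 m⁴.
θ = T·L/(G·J) = 197000 × 5.67 / (40.7×10⁹ × 0.05471) = 5.016×10^-4 rad.

0.0287°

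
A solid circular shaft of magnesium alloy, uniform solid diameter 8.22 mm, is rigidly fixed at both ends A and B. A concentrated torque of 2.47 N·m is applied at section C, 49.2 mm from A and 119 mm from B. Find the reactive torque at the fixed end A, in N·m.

1.75 N·m

With uniform GJ and both ends fixed, compatibility θ_AC = θ_CB gives T_A·a = T_B·b, together with T_A + T_B = T₀.
T_A = T₀·b/(a+b) = 2.470·119/168.2 = 1.748 N·m; T_B = 0.7225 N·m.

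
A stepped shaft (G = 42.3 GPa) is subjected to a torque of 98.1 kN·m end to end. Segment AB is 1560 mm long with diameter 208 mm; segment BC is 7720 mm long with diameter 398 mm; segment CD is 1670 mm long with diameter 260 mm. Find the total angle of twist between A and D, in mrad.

J_AB = π(0.208)⁴/32 = 1.84×10^-4 m⁴; J_BC = π(0.398)⁴/32 = 2.46×10^-3 m⁴; J_CD = π(0.260)⁴/32 = 4.49×10^-4 m⁴.
θ = (T/G)·Σ L_i/J_i = (98100/42.3×10⁹)·(1.56/1.84×10^-4 + 7.72/2.46×10^-3 + 1.67/4.49×10^-4) = 0.03559 rad.

35.6 mrad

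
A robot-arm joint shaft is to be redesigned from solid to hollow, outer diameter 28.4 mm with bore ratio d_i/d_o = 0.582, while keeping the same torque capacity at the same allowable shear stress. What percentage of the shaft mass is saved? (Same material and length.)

Equal τ_max and T ⇒ the solid shaft needs d_s³ = d_o³(1−k⁴), so d_s = 28.4·(1−0.582⁴)^(1/3) = 27.27 mm.
Area ratio A_h/A_s = d_o²(1−k²)/d_s² = (1−k²)/(1−k⁴)^(2/3) = 0.7172.
Mass saving = 1 − 0.7172 = 28.3 %.

28.3 %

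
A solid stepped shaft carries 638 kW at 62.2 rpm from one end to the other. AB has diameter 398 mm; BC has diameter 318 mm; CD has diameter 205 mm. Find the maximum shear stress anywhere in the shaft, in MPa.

ω = 2π·62.2/60 = 6.514 rad/s, so T = P/ω = 638×10³ / 6.514 = 97950 N·m.
Under the same torque, τ_max = 16T/(πd³) is largest where d is smallest — segment CD (d = 205 mm).
τ_max = 16·97950/(π·(0.205)³) = 5.790×10^7 Pa.

57.9 MPa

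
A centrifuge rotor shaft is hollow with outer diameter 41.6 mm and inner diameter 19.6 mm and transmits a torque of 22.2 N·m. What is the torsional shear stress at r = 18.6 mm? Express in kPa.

J = π(d_o⁴ − d_i⁴)/32 = π(0.0416⁴ − 0.0196⁴)/32 = 2.795×10^-7 m⁴.
Shear stress varies linearly with radius: τ = T·r/J = 22.20 × 0.0186 / 2.795×10^-7 = 1.477×10^6 Pa.

1480 kPa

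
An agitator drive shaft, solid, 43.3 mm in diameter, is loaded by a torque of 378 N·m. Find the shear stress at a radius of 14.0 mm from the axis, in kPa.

J = πd⁴/32 = π(0.0433)⁴/32 = 3.451×10^-7 m⁴.
Shear stress varies linearly with radius: τ = T·r/J = 378.0 × 0.0140 / 3.451×10^-7 = 1.533×10^7 Pa.

15300 kPa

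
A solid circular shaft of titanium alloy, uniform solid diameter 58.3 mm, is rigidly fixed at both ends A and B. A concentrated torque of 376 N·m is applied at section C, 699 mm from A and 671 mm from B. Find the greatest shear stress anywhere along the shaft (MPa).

4.93 MPa

With uniform GJ and both ends fixed, compatibility θ_AC = θ_CB gives T_A·a = T_B·b, together with T_A + T_B = T₀.
T_A = T₀·b/(a+b) = 376.0·671/1370 = 184.2 N·m; T_B = 191.8 N·m.
τ in each portion: τ_AC = 4.73×10^6 Pa, τ_CB = 4.93×10^6 Pa; maximum is in CB.
τ_max = T_CB·r/J = 191.8·0.0291/1.13×10^-6 = 4.931×10^6 Pa.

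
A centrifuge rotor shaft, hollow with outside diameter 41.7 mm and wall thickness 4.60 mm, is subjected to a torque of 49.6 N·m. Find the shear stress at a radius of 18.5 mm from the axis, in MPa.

J = π(d_o⁴ − d_i⁴)/32 = π(0.0417⁴ − 0.0325⁴)/32 = 1.873×10^-7 m⁴.
Shear stress varies linearly with radius: τ = T·r/J = 49.60 × 0.0185 / 1.873×10^-7 = 4.898×10^6 Pa.

4.90 MPa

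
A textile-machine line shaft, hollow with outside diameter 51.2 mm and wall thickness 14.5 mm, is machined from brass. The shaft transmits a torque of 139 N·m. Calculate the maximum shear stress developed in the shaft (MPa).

J = π(d_o⁴ − d_i⁴)/32 = π(0.0512⁴ − 0.0222⁴)/32 = 6.508×10^-7 m⁴.
τ_max = T·r/J = 139.0 × 0.0256 / 6.508×10^-7 = 5.468×10^6 Pa.

5.47 MPa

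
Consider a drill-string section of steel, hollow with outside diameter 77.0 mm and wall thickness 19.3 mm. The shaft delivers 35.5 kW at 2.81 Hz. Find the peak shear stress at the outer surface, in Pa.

ω = 2π·2.81 = 17.66 rad/s, so T = P/ω = 35.5×10³ / 17.66 = 2011 N·m.
J = π(d_o⁴ − d_i⁴)/32 = π(0.0770⁴ − 0.0384⁴)/32 = 3.238×10^-6 m⁴.
τ_max = T·r/J = 2011 × 0.0385 / 3.238×10^-6 = 2.391×10^7 Pa.

2.39e7 Pa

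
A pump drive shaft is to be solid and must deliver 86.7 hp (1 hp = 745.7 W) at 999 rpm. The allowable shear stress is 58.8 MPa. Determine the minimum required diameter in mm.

37.7 mm

ω = 2π·999/60 = 104.6 rad/s, so T = P/ω = 86.7×745.7 / 104.6 = 618.0 N·m.
For a solid shaft τ_max = 16T/(πd³), so d = (16T/(π τ_allow))^(1/3) = (16·618.0/(π·5.88×10^7))^(1/3) = 0.03769 m.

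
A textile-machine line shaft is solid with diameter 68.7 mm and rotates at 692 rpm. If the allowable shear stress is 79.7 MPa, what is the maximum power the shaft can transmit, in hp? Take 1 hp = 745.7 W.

J = πd⁴/32 = π(0.0687)⁴/32 = 2.187×10^-6 m⁴.
T_max = τ_allow·J/r = 7.97×10^7 × 2.187×10^-6 / 0.0343 = 5074 N·m.
ω = 2π·692/60 = 72.47 rad/s, so P_max = T_max·ω = 3.677×10^5 W.

493 hp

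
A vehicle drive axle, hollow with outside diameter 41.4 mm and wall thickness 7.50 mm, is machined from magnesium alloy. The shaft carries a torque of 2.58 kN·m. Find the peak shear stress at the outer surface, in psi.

J = π(d_o⁴ − d_i⁴)/32 = π(0.0414⁴ − 0.0264⁴)/32 = 2.407×10^-7 m⁴.
τ_max = T·r/J = 2580 × 0.0207 / 2.407×10^-7 = 2.219×10^8 Pa.

32200 psi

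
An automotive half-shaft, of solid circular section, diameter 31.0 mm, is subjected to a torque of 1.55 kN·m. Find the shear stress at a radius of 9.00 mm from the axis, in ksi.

22.3 ksi

J = πd⁴/32 = π(0.0310)⁴/32 = 9.067×10^-8 m⁴.
Shear stress varies linearly with radius: τ = T·r/J = 1550 × 0.00900 / 9.067×10^-8 = 1.539×10^8 Pa.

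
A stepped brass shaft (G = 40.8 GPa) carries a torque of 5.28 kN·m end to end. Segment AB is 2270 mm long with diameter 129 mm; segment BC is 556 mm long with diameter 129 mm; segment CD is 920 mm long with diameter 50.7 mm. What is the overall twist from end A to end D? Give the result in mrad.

197 mrad

J_AB = π(0.129)⁴/32 = 2.72×10^-5 m⁴; J_BC = π(0.129)⁴/32 = 2.72×10^-5 m⁴; J_CD = π(0.0507)⁴/32 = 6.49×10^-7 m⁴.
θ = (T/G)·Σ L_i/J_i = (5280/40.8×10⁹)·(2.27/2.72×10^-5 + 0.556/2.72×10^-5 + 0.920/6.49×10^-7) = 0.1970 rad.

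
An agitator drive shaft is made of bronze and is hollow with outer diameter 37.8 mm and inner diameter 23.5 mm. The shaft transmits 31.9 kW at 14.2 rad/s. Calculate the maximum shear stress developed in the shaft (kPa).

249000 kPa

ω = 14.2 rad/s, so T = P/ω = 31.9×10³ / 14.20 = 2246 N·m.
J = π(d_o⁴ − d_i⁴)/32 = π(0.0378⁴ − 0.0235⁴)/32 = 1.705×10^-7 m⁴.
τ_max = T·r/J = 2246 × 0.0189 / 1.705×10^-7 = 2.490×10^8 Pa.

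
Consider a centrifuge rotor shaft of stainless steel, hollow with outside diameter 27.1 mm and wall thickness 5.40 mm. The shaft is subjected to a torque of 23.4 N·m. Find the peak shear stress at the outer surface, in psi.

999 psi

J = π(d_o⁴ − d_i⁴)/32 = π(0.0271⁴ − 0.0163⁴)/32 = 4.602×10^-8 m⁴.
τ_max = T·r/J = 23.40 × 0.0136 / 4.602×10^-8 = 6.890×10^6 Pa.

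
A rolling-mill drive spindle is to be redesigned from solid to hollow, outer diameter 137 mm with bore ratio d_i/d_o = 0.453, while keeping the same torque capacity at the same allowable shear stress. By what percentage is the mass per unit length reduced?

Equal τ_max and T ⇒ the solid shaft needs d_s³ = d_o³(1−k⁴), so d_s = 137·(1−0.453⁴)^(1/3) = 135.0 mm.
Area ratio A_h/A_s = d_o²(1−k²)/d_s² = (1−k²)/(1−k⁴)^(2/3) = 0.8179.
Mass saving = 1 − 0.8179 = 18.2 %.

18.2 %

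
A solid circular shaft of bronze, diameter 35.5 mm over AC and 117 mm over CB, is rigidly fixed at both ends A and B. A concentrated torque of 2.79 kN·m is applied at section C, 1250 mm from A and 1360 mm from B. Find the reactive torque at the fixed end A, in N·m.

Compatibility: T_A·a/J_AC = T_B·b/J_CB with T_A + T_B = T₀.
J_AC = 1.56×10^-7 m⁴, J_CB = 1.84×10^-5 m⁴, so T_A = T₀·(J_AC/a)/((J_AC/a)+(J_CB/b)) = 25.49 N·m, T_B = 2765 N·m.

25.5 N·m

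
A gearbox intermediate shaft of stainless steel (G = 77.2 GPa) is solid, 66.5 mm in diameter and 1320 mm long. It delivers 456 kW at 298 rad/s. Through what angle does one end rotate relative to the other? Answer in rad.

0.0136 rad

ω = 298 rad/s, so T = P/ω = 456×10³ / 298.0 = 1530 N·m.
J = πd⁴/32 = π(0.0665)⁴/32 = 1.920×10^-6 m⁴.
θ = T·L/(G·J) = 1530 × 1.32 / (77.2×10⁹ × 1.920×10^-6) = 0.01363 rad.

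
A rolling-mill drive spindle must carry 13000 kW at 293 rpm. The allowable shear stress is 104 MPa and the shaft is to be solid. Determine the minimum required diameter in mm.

275 mm

ω = 2π·293/60 = 30.68 rad/s, so T = P/ω = 13000×10³ / 30.68 = 423700 N·m.
For a solid shaft τ_max = 16T/(πd³), so d = (16T/(π τ_allow))^(1/3) = (16·423700/(π·1.04×10^8))^(1/3) = 0.2748 m.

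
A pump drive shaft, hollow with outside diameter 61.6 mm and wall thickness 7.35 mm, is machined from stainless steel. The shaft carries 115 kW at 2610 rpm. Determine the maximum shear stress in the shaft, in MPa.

ω = 2π·2610/60 = 273.3 rad/s, so T = P/ω = 115×10³ / 273.3 = 420.8 N·m.
J = π(d_o⁴ − d_i⁴)/32 = π(0.0616⁴ − 0.0469⁴)/32 = 9.386×10^-7 m⁴.
τ_max = T·r/J = 420.8 × 0.0308 / 9.386×10^-7 = 1.381×10^7 Pa.

13.8 MPa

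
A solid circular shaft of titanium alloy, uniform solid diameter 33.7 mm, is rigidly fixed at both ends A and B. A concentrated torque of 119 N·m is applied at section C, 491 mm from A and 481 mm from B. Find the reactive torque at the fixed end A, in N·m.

With uniform GJ and both ends fixed, compatibility θ_AC = θ_CB gives T_A·a = T_B·b, together with T_A + T_B = T₀.
T_A = T₀·b/(a+b) = 119.0·481/972.0 = 58.89 N·m; T_B = 60.11 N·m.

58.9 N·m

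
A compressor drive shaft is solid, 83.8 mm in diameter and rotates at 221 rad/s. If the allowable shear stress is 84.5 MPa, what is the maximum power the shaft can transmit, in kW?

J = πd⁴/32 = π(0.0838)⁴/32 = 4.841×10^-6 m⁴.
T_max = τ_allow·J/r = 8.45×10^7 × 4.841×10^-6 / 0.0419 = 9764 N·m.
ω = 221 rad/s, so P_max = T_max·ω = 2.158×10^6 W.

2160 kW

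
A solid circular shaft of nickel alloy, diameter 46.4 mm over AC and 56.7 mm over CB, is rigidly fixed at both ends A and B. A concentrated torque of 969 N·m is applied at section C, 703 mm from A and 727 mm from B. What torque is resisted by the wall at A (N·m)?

307 N·m

Compatibility: T_A·a/J_AC = T_B·b/J_CB with T_A + T_B = T₀.
J_AC = 4.55×10^-7 m⁴, J_CB = 1.01×10^-6 m⁴, so T_A = T₀·(J_AC/a)/((J_AC/a)+(J_CB/b)) = 307.0 N·m, T_B = 662.0 N·m.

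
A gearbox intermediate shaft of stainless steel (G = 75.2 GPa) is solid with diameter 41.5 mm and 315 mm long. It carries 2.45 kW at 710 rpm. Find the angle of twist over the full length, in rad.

ω = 2π·710/60 = 74.35 rad/s, so T = P/ω = 2.45×10³ / 74.35 = 32.95 N·m.
J = πd⁴/32 = π(0.0415)⁴/32 = 2.912×10^-7 m⁴.
θ = T·L/(G·J) = 32.95 × 0.315 / (75.2×10⁹ × 2.912×10^-7) = 4.740×10^-4 rad.

4.74e-4 rad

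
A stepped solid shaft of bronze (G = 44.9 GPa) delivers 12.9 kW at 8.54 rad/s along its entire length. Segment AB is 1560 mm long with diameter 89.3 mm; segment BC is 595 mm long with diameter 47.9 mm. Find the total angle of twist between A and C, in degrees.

ω = 8.54 rad/s, so T = P/ω = 12.9×10³ / 8.540 = 1511 N·m.
J_AB = π(0.0893)⁴/32 = 6.24×10^-6 m⁴; J_BC = π(0.0479)⁴/32 = 5.17×10^-7 m⁴.
θ = (T/G)·Σ L_i/J_i = (1511/44.9×10⁹)·(1.56/6.24×10^-6 + 0.595/5.17×10^-7) = 0.04714 rad.

2.70°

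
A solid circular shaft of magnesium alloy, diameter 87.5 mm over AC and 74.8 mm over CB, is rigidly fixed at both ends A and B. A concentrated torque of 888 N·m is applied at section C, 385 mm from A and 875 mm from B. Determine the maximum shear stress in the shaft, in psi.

Compatibility: T_A·a/J_AC = T_B·b/J_CB with T_A + T_B = T₀.
J_AC = 5.75×10^-6 m⁴, J_CB = 3.07×10^-6 m⁴, so T_A = T₀·(J_AC/a)/((J_AC/a)+(J_CB/b)) = 719.0 N·m, T_B = 169.0 N·m.
τ in each portion: τ_AC = 5.47×10^6 Pa, τ_CB = 2.06×10^6 Pa; maximum is in AC.
τ_max = T_AC·r/J = 719.0·0.0437/5.75×10^-6 = 5.466×10^6 Pa.

793 psi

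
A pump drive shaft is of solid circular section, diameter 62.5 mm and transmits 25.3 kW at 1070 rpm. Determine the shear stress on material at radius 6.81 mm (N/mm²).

1.03 N/mm²

ω = 2π·1070/60 = 112.1 rad/s, so T = P/ω = 25.3×10³ / 112.1 = 225.8 N·m.
J = πd⁴/32 = π(0.0625)⁴/32 = 1.498×10^-6 m⁴.
Shear stress varies linearly with radius: τ = T·r/J = 225.8 × 0.00681 / 1.498×10^-6 = 1.026×10^6 Pa.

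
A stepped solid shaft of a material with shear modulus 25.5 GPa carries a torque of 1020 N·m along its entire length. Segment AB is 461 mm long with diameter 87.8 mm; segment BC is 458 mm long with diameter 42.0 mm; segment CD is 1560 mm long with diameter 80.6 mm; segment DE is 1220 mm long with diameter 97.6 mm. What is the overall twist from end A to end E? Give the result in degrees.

J_AB = π(0.0878)⁴/32 = 5.83×10^-6 m⁴; J_BC = π(0.0420)⁴/32 = 3.05×10^-7 m⁴; J_CD = π(0.0806)⁴/32 = 4.14×10^-6 m⁴; J_DE = π(0.0976)⁴/32 = 8.91×10^-6 m⁴.
θ = (T/G)·Σ L_i/J_i = (1020/25.5×10⁹)·(0.461/5.83×10^-6 + 0.458/3.05×10^-7 + 1.56/4.14×10^-6 + 1.22/8.91×10^-6) = 0.08367 rad.

4.79°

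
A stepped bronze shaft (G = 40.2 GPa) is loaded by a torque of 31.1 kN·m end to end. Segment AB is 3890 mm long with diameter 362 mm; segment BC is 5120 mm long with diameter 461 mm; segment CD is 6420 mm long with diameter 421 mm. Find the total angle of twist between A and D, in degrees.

J_AB = π(0.362)⁴/32 = 1.69×10^-3 m⁴; J_BC = π(0.461)⁴/32 = 4.43×10^-3 m⁴; J_CD = π(0.421)⁴/32 = 3.08×10^-3 m⁴.
θ = (T/G)·Σ L_i/J_i = (31100/40.2×10⁹)·(3.89/1.69×10^-3 + 5.12/4.43×10^-3 + 6.42/3.08×10^-3) = 4.289×10^-3 rad.

0.246°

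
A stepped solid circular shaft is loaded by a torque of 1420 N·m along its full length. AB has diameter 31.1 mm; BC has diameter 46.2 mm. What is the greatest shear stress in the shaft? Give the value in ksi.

34.9 ksi

Under the same torque, τ_max = 16T/(πd³) is largest where d is smallest — segment AB (d = 31.1 mm).
τ_max = 16·1420/(π·(0.0311)³) = 2.404×10^8 Pa.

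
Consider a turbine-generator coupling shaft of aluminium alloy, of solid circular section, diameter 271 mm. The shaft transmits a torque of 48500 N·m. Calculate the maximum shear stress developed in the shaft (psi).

J = πd⁴/32 = π(0.271)⁴/32 = 5.295×10^-4 m⁴.
τ_max = T·r/J = 48500 × 0.136 / 5.295×10^-4 = 1.241×10^7 Pa.

1800 psi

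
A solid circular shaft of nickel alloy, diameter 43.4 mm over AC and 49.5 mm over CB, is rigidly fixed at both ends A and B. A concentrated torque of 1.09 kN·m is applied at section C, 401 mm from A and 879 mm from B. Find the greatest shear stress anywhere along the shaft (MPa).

Compatibility: T_A·a/J_AC = T_B·b/J_CB with T_A + T_B = T₀.
J_AC = 3.48×10^-7 m⁴, J_CB = 5.89×10^-7 m⁴, so T_A = T₀·(J_AC/a)/((J_AC/a)+(J_CB/b)) = 615.1 N·m, T_B = 474.9 N·m.
τ in each portion: τ_AC = 3.83×10^7 Pa, τ_CB = 1.99×10^7 Pa; maximum is in AC.
τ_max = T_AC·r/J = 615.1·0.0217/3.48×10^-7 = 3.832×10^7 Pa.

38.3 MPa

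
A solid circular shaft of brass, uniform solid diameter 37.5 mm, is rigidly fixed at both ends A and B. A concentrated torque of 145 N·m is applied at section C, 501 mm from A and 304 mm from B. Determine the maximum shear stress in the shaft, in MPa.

8.72 MPa

With uniform GJ and both ends fixed, compatibility θ_AC = θ_CB gives T_A·a = T_B·b, together with T_A + T_B = T₀.
T_A = T₀·b/(a+b) = 145.0·304/805.0 = 54.76 N·m; T_B = 90.24 N·m.
τ in each portion: τ_AC = 5.29×10^6 Pa, τ_CB = 8.72×10^6 Pa; maximum is in CB.
τ_max = T_CB·r/J = 90.24·0.0187/1.94×10^-7 = 8.715×10^6 Pa.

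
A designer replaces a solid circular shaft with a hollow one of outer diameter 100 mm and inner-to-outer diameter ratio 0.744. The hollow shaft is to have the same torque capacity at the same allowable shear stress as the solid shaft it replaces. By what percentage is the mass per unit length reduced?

Equal τ_max and T ⇒ the solid shaft needs d_s³ = d_o³(1−k⁴), so d_s = 100·(1−0.744⁴)^(1/3) = 88.52 mm.
Area ratio A_h/A_s = d_o²(1−k²)/d_s² = (1−k²)/(1−k⁴)^(2/3) = 0.5698.
Mass saving = 1 − 0.5698 = 43.0 %.

43.0 %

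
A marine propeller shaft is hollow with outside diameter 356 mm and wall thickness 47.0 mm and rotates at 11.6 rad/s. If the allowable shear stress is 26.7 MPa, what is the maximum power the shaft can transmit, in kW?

1940 kW

J = π(d_o⁴ − d_i⁴)/32 = π(0.356⁴ − 0.262⁴)/32 = 1.114×10^-3 m⁴.
T_max = τ_allow·J/r = 2.67×10^7 × 1.114×10^-3 / 0.178 = 167100 N·m.
ω = 11.6 rad/s, so P_max = T_max·ω = 1.939×10^6 W.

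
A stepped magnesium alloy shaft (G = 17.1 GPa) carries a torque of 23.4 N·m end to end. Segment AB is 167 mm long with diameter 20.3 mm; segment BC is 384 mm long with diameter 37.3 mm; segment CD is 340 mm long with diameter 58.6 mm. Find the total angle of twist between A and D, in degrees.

0.967°

J_AB = π(0.0203)⁴/32 = 1.67×10^-8 m⁴; J_BC = π(0.0373)⁴/32 = 1.90×10^-7 m⁴; J_CD = π(0.0586)⁴/32 = 1.16×10^-6 m⁴.
θ = (T/G)·Σ L_i/J_i = (23.40/17.1×10⁹)·(0.167/1.67×10^-8 + 0.384/1.90×10^-7 + 0.340/1.16×10^-6) = 0.01687 rad.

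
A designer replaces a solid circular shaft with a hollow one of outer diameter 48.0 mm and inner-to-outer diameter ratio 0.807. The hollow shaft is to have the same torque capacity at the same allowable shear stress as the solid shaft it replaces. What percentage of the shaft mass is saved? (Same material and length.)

Equal τ_max and T ⇒ the solid shaft needs d_s³ = d_o³(1−k⁴), so d_s = 48.0·(1−0.807⁴)^(1/3) = 39.93 mm.
Area ratio A_h/A_s = d_o²(1−k²)/d_s² = (1−k²)/(1−k⁴)^(2/3) = 0.5038.
Mass saving = 1 − 0.5038 = 49.6 %.

49.6 %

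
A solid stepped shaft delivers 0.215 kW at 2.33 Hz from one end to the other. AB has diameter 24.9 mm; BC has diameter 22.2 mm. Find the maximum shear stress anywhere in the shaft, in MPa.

ω = 2π·2.33 = 14.64 rad/s, so T = P/ω = 0.215×10³ / 14.64 = 14.69 N·m.
Under the same torque, τ_max = 16T/(πd³) is largest where d is smallest — segment BC (d = 22.2 mm).
τ_max = 16·14.69/(π·(0.0222)³) = 6.836×10^6 Pa.

6.84 MPa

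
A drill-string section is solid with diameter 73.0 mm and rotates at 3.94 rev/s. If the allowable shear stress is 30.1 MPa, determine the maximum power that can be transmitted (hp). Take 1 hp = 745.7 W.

76.3 hp

J = πd⁴/32 = π(0.0730)⁴/32 = 2.788×10^-6 m⁴.
T_max = τ_allow·J/r = 3.01×10^7 × 2.788×10^-6 / 0.0365 = 2299 N·m.
ω = 2π·3.94 = 24.76 rad/s, so P_max = T_max·ω = 5.692×10^4 W.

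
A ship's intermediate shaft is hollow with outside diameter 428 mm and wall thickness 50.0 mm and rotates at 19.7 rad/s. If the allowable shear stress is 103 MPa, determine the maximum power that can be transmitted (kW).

J = π(d_o⁴ − d_i⁴)/32 = π(0.428⁴ − 0.328⁴)/32 = 2.158×10^-3 m⁴.
T_max = τ_allow·J/r = 1.03×10^8 × 2.158×10^-3 / 0.214 = 1.039e6 N·m.
ω = 19.7 rad/s, so P_max = T_max·ω = 2.046×10^7 W.

20500 kW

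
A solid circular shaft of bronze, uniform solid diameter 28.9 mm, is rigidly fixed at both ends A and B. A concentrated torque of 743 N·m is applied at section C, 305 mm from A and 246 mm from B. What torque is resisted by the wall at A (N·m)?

With uniform GJ and both ends fixed, compatibility θ_AC = θ_CB gives T_A·a = T_B·b, together with T_A + T_B = T₀.
T_A = T₀·b/(a+b) = 743.0·246/551.0 = 331.7 N·m; T_B = 411.3 N·m.

332 N·m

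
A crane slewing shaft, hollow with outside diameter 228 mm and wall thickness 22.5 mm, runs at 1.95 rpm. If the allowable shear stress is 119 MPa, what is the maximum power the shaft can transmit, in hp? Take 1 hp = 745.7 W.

44.4 hp

J = π(d_o⁴ − d_i⁴)/32 = π(0.228⁴ − 0.183⁴)/32 = 1.552×10^-4 m⁴.
T_max = τ_allow·J/r = 1.19×10^8 × 1.552×10^-4 / 0.114 = 162000 N·m.
ω = 2π·1.95/60 = 0.2042 rad/s, so P_max = T_max·ω = 3.308×10^4 W.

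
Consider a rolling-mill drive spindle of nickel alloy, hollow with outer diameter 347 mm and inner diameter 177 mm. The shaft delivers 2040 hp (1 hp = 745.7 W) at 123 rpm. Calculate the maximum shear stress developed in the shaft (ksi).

ω = 2π·123/60 = 12.88 rad/s, so T = P/ω = 2040×745.7 / 12.88 = 118100 N·m.
J = π(d_o⁴ − d_i⁴)/32 = π(0.347⁴ − 0.177⁴)/32 = 1.327×10^-3 m⁴.
τ_max = T·r/J = 118100 × 0.173 / 1.327×10^-3 = 1.544×10^7 Pa.

2.24 ksi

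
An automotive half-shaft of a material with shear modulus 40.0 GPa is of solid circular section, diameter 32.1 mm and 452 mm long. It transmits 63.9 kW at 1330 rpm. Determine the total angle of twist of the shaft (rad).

ω = 2π·1330/60 = 139.3 rad/s, so T = P/ω = 63.9×10³ / 139.3 = 458.8 N·m.
J = πd⁴/32 = π(0.0321)⁴/32 = 1.042×10^-7 m⁴.
θ = T·L/(G·J) = 458.8 × 0.452 / (40.0×10⁹ × 1.042×10^-7) = 0.04974 rad.

0.0497 rad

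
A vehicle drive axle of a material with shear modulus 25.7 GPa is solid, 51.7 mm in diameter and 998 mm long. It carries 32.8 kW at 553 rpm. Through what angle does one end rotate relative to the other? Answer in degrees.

1.80°

ω = 2π·553/60 = 57.91 rad/s, so T = P/ω = 32.8×10³ / 57.91 = 566.4 N·m.
J = πd⁴/32 = π(0.0517)⁴/32 = 7.014×10^-7 m⁴.
θ = T·L/(G·J) = 566.4 × 0.998 / (25.7×10⁹ × 7.014×10^-7) = 0.03136 rad.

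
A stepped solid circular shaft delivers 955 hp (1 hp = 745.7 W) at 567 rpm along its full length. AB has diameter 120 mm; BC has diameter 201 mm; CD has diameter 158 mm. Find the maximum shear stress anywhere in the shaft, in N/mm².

35.3 N/mm²

ω = 2π·567/60 = 59.38 rad/s, so T = P/ω = 955×745.7 / 59.38 = 11990 N·m.
Under the same torque, τ_max = 16T/(πd³) is largest where d is smallest — segment AB (d = 120 mm).
τ_max = 16·11990/(π·(0.120)³) = 3.535×10^7 Pa.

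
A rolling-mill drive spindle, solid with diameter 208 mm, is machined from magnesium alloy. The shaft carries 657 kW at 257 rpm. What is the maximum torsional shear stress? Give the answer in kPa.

13800 kPa

ω = 2π·257/60 = 26.91 rad/s, so T = P/ω = 657×10³ / 26.91 = 24410 N·m.
J = πd⁴/32 = π(0.208)⁴/32 = 1.838×10^-4 m⁴.
τ_max = T·r/J = 24410 × 0.104 / 1.838×10^-4 = 1.382×10^7 Pa.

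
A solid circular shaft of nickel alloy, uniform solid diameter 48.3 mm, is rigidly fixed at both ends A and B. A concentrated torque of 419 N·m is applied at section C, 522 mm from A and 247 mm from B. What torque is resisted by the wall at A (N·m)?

With uniform GJ and both ends fixed, compatibility θ_AC = θ_CB gives T_A·a = T_B·b, together with T_A + T_B = T₀.
T_A = T₀·b/(a+b) = 419.0·247/769.0 = 134.6 N·m; T_B = 284.4 N·m.

135 N·m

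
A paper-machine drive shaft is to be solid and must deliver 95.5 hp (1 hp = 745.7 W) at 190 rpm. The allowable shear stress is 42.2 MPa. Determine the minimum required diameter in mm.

ω = 2π·190/60 = 19.90 rad/s, so T = P/ω = 95.5×745.7 / 19.90 = 3579 N·m.
For a solid shaft τ_max = 16T/(πd³), so d = (16T/(π τ_allow))^(1/3) = (16·3579/(π·4.22×10^7))^(1/3) = 0.07559 m.

75.6 mm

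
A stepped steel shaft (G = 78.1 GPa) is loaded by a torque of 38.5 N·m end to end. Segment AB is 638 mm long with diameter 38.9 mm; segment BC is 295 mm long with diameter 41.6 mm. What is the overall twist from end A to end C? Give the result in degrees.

J_AB = π(0.0389)⁴/32 = 2.25×10^-7 m⁴; J_BC = π(0.0416)⁴/32 = 2.94×10^-7 m⁴.
θ = (T/G)·Σ L_i/J_i = (38.50/78.1×10⁹)·(0.638/2.25×10^-7 + 0.295/2.94×10^-7) = 1.894×10^-3 rad.

0.108°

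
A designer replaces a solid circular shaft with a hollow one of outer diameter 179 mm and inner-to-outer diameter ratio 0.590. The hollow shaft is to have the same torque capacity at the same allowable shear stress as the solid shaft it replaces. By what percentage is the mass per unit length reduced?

Equal τ_max and T ⇒ the solid shaft needs d_s³ = d_o³(1−k⁴), so d_s = 179·(1−0.590⁴)^(1/3) = 171.5 mm.
Area ratio A_h/A_s = d_o²(1−k²)/d_s² = (1−k²)/(1−k⁴)^(2/3) = 0.7105.
Mass saving = 1 − 0.7105 = 28.9 %.

28.9 %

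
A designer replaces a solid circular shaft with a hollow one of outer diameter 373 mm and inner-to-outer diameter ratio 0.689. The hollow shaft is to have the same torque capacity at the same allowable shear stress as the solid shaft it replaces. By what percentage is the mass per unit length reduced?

Equal τ_max and T ⇒ the solid shaft needs d_s³ = d_o³(1−k⁴), so d_s = 373·(1−0.689⁴)^(1/3) = 342.6 mm.
Area ratio A_h/A_s = d_o²(1−k²)/d_s² = (1−k²)/(1−k⁴)^(2/3) = 0.6228.
Mass saving = 1 − 0.6228 = 37.7 %.

37.7 %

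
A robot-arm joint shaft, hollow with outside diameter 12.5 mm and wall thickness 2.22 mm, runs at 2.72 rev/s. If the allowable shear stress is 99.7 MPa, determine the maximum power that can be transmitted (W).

J = π(d_o⁴ − d_i⁴)/32 = π(0.0125⁴ − 0.00806⁴)/32 = 1.983×10^-9 m⁴.
T_max = τ_allow·J/r = 9.97×10^7 × 1.983×10^-9 / 0.00625 = 31.63 N·m.
ω = 2π·2.72 = 17.09 rad/s, so P_max = T_max·ω = 540.5 W.

540 W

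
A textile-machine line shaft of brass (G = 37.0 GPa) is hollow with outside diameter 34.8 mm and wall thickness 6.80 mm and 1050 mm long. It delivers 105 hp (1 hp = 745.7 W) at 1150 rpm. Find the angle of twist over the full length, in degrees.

ω = 2π·1150/60 = 120.4 rad/s, so T = P/ω = 105×745.7 / 120.4 = 650.2 N·m.
J = π(d_o⁴ − d_i⁴)/32 = π(0.0348⁴ − 0.0212⁴)/32 = 1.242×10^-7 m⁴.
θ = T·L/(G·J) = 650.2 × 1.05 / (37.0×10⁹ × 1.242×10^-7) = 0.1486 rad.

8.51°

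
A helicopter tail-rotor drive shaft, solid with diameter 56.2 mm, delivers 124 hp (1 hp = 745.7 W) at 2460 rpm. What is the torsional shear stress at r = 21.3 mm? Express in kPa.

7810 kPa

ω = 2π·2460/60 = 257.6 rad/s, so T = P/ω = 124×745.7 / 257.6 = 358.9 N·m.
J = πd⁴/32 = π(0.0562)⁴/32 = 9.794×10^-7 m⁴.
Shear stress varies linearly with radius: τ = T·r/J = 358.9 × 0.0213 / 9.794×10^-7 = 7.807×10^6 Pa.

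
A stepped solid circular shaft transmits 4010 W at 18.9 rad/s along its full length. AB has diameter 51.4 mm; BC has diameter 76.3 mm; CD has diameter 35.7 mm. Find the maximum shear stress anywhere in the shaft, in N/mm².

23.7 N/mm²

ω = 18.9 rad/s, so T = P/ω = 4010 / 18.90 = 212.2 N·m.
Under the same torque, τ_max = 16T/(πd³) is largest where d is smallest — segment CD (d = 35.7 mm).
τ_max = 16·212.2/(π·(0.0357)³) = 2.375×10^7 Pa.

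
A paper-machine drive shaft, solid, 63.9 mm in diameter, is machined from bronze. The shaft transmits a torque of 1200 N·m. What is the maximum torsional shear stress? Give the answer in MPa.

23.4 MPa

J = πd⁴/32 = π(0.0639)⁴/32 = 1.637×10^-6 m⁴.
τ_max = T·r/J = 1200 × 0.0319 / 1.637×10^-6 = 2.342×10^7 Pa.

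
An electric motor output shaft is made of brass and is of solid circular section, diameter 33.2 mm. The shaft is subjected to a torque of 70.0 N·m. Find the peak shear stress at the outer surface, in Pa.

J = πd⁴/32 = π(0.0332)⁴/32 = 1.193×10^-7 m⁴.
τ_max = T·r/J = 70.00 × 0.0166 / 1.193×10^-7 = 9.742×10^6 Pa.

9.74e6 Pa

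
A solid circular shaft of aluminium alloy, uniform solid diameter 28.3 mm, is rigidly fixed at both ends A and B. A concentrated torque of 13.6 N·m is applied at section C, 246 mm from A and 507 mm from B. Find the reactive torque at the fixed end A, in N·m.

With uniform GJ and both ends fixed, compatibility θ_AC = θ_CB gives T_A·a = T_B·b, together with T_A + T_B = T₀.
T_A = T₀·b/(a+b) = 13.60·507/753.0 = 9.157 N·m; T_B = 4.443 N·m.

9.16 N·m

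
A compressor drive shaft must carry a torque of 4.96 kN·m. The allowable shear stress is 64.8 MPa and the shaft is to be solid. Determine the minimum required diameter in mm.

73.1 mm

For a solid shaft τ_max = 16T/(πd³), so d = (16T/(π τ_allow))^(1/3) = (16·4960/(π·6.48×10^7))^(1/3) = 0.07305 m.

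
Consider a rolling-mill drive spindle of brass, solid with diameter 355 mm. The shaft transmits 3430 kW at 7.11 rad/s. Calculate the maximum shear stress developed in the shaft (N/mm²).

54.9 N/mm²

ω = 7.11 rad/s, so T = P/ω = 3430×10³ / 7.110 = 482400 N·m.
J = πd⁴/32 = π(0.355)⁴/32 = 1.559×10^-3 m⁴.
τ_max = T·r/J = 482400 × 0.177 / 1.559×10^-3 = 5.492×10^7 Pa.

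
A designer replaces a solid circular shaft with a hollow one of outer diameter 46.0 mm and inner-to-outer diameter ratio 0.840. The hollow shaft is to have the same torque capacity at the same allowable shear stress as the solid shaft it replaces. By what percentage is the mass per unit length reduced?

Equal τ_max and T ⇒ the solid shaft needs d_s³ = d_o³(1−k⁴), so d_s = 46.0·(1−0.840⁴)^(1/3) = 36.56 mm.
Area ratio A_h/A_s = d_o²(1−k²)/d_s² = (1−k²)/(1−k⁴)^(2/3) = 0.4660.
Mass saving = 1 − 0.4660 = 53.4 %.

53.4 %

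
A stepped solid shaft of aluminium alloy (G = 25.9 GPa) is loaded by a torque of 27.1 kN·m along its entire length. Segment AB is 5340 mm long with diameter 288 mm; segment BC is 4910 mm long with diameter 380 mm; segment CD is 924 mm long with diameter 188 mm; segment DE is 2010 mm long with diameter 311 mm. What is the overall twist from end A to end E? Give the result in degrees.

J_AB = π(0.288)⁴/32 = 6.75×10^-4 m⁴; J_BC = π(0.380)⁴/32 = 2.05×10^-3 m⁴; J_CD = π(0.188)⁴/32 = 1.23×10^-4 m⁴; J_DE = π(0.311)⁴/32 = 9.18×10^-4 m⁴.
θ = (T/G)·Σ L_i/J_i = (27100/25.9×10⁹)·(5.34/6.75×10^-4 + 4.91/2.05×10^-3 + 0.924/1.23×10^-4 + 2.01/9.18×10^-4) = 0.02096 rad.

1.20°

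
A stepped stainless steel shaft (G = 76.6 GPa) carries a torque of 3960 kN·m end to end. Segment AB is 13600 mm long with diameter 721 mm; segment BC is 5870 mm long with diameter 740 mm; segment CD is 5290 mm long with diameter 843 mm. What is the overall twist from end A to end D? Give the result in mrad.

42.3 mrad

J_AB = π(0.721)⁴/32 = 0.0265 m⁴; J_BC = π(0.740)⁴/32 = 0.0294 m⁴; J_CD = π(0.843)⁴/32 = 0.0496 m⁴.
θ = (T/G)·Σ L_i/J_i = (3.960e6/76.6×10⁹)·(13.6/0.0265 + 5.87/0.0294 + 5.29/0.0496) = 0.04233 rad.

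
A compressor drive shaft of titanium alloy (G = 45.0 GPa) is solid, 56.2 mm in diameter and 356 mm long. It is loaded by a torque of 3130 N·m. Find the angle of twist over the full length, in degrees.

J = πd⁴/32 = π(0.0562)⁴/32 = 9.794×10^-7 m⁴.
θ = T·L/(G·J) = 3130 × 0.356 / (45.0×10⁹ × 9.794×10^-7) = 0.02528 rad.

1.45°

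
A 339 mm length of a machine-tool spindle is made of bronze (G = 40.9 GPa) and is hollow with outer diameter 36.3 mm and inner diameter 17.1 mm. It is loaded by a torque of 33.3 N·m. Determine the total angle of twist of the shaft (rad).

J = π(d_o⁴ − d_i⁴)/32 = π(0.0363⁴ − 0.0171⁴)/32 = 1.621×10^-7 m⁴.
θ = T·L/(G·J) = 33.30 × 0.339 / (40.9×10⁹ × 1.621×10^-7) = 1.703×10^-3 rad.

0.00170 rad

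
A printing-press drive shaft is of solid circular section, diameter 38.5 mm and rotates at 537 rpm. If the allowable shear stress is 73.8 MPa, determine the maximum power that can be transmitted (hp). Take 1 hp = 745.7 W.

62.4 hp

J = πd⁴/32 = π(0.0385)⁴/32 = 2.157×10^-7 m⁴.
T_max = τ_allow·J/r = 7.38×10^7 × 2.157×10^-7 / 0.0192 = 826.9 N·m.
ω = 2π·537/60 = 56.23 rad/s, so P_max = T_max·ω = 4.650×10^4 W.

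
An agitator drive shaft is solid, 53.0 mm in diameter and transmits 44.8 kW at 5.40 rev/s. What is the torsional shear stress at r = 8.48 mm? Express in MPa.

14.5 MPa

ω = 2π·5.40 = 33.93 rad/s, so T = P/ω = 44.8×10³ / 33.93 = 1320 N·m.
J = πd⁴/32 = π(0.0530)⁴/32 = 7.746×10^-7 m⁴.
Shear stress varies linearly with radius: τ = T·r/J = 1320 × 0.00848 / 7.746×10^-7 = 1.445×10^7 Pa.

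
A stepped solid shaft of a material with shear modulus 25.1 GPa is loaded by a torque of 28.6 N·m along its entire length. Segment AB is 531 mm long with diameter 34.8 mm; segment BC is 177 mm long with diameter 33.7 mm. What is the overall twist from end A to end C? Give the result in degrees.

0.332°

J_AB = π(0.0348)⁴/32 = 1.44×10^-7 m⁴; J_BC = π(0.0337)⁴/32 = 1.27×10^-7 m⁴.
θ = (T/G)·Σ L_i/J_i = (28.60/25.1×10⁹)·(0.531/1.44×10^-7 + 0.177/1.27×10^-7) = 5.795×10^-3 rad.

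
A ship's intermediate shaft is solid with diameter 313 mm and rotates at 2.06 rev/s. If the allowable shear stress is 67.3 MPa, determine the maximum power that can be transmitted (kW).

J = πd⁴/32 = π(0.313)⁴/32 = 9.423×10^-4 m⁴.
T_max = τ_allow·J/r = 6.73×10^7 × 9.423×10^-4 / 0.157 = 405200 N·m.
ω = 2π·2.06 = 12.94 rad/s, so P_max = T_max·ω = 5.245×10^6 W.

5240 kW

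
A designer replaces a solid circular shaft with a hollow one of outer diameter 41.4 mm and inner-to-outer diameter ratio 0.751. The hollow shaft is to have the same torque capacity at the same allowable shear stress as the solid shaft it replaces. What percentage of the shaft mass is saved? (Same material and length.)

Equal τ_max and T ⇒ the solid shaft needs d_s³ = d_o³(1−k⁴), so d_s = 41.4·(1−0.751⁴)^(1/3) = 36.44 mm.
Area ratio A_h/A_s = d_o²(1−k²)/d_s² = (1−k²)/(1−k⁴)^(2/3) = 0.5628.
Mass saving = 1 − 0.5628 = 43.7 %.

43.7 %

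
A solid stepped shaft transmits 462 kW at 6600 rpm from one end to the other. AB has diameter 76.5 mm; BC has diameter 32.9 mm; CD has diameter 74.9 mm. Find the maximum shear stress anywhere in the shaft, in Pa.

ω = 2π·6600/60 = 691.2 rad/s, so T = P/ω = 462×10³ / 691.2 = 668.5 N·m.
Under the same torque, τ_max = 16T/(πd³) is largest where d is smallest — segment BC (d = 32.9 mm).
τ_max = 16·668.5/(π·(0.0329)³) = 9.560×10^7 Pa.

9.56e7 Pa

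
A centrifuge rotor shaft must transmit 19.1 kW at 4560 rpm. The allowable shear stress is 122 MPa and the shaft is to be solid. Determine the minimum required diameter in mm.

ω = 2π·4560/60 = 477.5 rad/s, so T = P/ω = 19.1×10³ / 477.5 = 40.00 N·m.
For a solid shaft τ_max = 16T/(πd³), so d = (16T/(π τ_allow))^(1/3) = (16·40.00/(π·1.22×10^8))^(1/3) = 0.01186 m.

11.9 mm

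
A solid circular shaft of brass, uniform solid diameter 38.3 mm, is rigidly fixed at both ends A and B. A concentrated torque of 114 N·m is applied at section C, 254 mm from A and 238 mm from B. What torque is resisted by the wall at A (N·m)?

55.1 N·m

With uniform GJ and both ends fixed, compatibility θ_AC = θ_CB gives T_A·a = T_B·b, together with T_A + T_B = T₀.
T_A = T₀·b/(a+b) = 114.0·238/492.0 = 55.15 N·m; T_B = 58.85 N·m.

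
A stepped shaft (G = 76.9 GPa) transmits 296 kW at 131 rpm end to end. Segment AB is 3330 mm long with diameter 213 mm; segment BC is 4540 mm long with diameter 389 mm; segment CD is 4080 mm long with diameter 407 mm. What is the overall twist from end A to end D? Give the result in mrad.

ω = 2π·131/60 = 13.72 rad/s, so T = P/ω = 296×10³ / 13.72 = 21580 N·m.
J_AB = π(0.213)⁴/32 = 2.02×10^-4 m⁴; J_BC = π(0.389)⁴/32 = 2.25×10^-3 m⁴; J_CD = π(0.407)⁴/32 = 2.69×10^-3 m⁴.
θ = (T/G)·Σ L_i/J_i = (21580/76.9×10⁹)·(3.33/2.02×10^-4 + 4.54/2.25×10^-3 + 4.08/2.69×10^-3) = 5.615×10^-3 rad.

5.62 mrad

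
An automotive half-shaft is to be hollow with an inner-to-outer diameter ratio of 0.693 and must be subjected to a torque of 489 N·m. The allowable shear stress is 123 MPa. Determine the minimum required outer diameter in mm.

29.7 mm

For a hollow shaft with d_i/d_o = 0.693: τ_max = 16T/(π d_o³ (1−k⁴)), so d_o = [16T/(π τ_allow (1−k⁴))]^(1/3) = [16·489.0/(π·1.23×10^8·0.7694)]^(1/3) = 0.02975 m.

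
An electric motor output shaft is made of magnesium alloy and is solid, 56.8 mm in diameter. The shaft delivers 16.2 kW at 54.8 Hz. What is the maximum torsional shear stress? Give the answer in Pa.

ω = 2π·54.8 = 344.3 rad/s, so T = P/ω = 16.2×10³ / 344.3 = 47.05 N·m.
J = πd⁴/32 = π(0.0568)⁴/32 = 1.022×10^-6 m⁴.
τ_max = T·r/J = 47.05 × 0.0284 / 1.022×10^-6 = 1.308×10^6 Pa.

1.31e6 Pa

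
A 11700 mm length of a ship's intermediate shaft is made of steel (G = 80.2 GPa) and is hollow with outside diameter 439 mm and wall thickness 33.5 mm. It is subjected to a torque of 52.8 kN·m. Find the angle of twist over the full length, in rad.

J = π(d_o⁴ − d_i⁴)/32 = π(0.439⁴ − 0.372⁴)/32 = 1.766×10^-3 m⁴.
θ = T·L/(G·J) = 52800 × 11.7 / (80.2×10⁹ × 1.766×10^-3) = 4.361×10^-3 rad.

0.00436 rad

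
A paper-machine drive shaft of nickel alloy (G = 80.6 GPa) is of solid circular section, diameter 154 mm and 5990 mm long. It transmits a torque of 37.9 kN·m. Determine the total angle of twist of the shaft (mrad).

J = πd⁴/32 = π(0.154)⁴/32 = 5.522×10^-5 m⁴.
θ = T·L/(G·J) = 37900 × 5.99 / (80.6×10⁹ × 5.522×10^-5) = 0.05101 rad.

51.0 mrad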